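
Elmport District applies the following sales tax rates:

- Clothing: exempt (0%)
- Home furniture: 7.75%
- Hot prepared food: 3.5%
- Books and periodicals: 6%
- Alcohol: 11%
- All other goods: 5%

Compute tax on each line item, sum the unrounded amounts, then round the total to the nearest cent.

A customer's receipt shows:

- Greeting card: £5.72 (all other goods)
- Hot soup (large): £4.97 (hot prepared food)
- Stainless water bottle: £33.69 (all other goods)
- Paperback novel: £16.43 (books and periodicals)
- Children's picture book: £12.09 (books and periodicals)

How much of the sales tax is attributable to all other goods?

Greeting card £5.72: all other goods → 5% → £0.286
Stainless water bottle £33.69: all other goods → 5% → £1.6845
Tax on all other goods: unrounded sum = £1.9705 → £1.97

£1.97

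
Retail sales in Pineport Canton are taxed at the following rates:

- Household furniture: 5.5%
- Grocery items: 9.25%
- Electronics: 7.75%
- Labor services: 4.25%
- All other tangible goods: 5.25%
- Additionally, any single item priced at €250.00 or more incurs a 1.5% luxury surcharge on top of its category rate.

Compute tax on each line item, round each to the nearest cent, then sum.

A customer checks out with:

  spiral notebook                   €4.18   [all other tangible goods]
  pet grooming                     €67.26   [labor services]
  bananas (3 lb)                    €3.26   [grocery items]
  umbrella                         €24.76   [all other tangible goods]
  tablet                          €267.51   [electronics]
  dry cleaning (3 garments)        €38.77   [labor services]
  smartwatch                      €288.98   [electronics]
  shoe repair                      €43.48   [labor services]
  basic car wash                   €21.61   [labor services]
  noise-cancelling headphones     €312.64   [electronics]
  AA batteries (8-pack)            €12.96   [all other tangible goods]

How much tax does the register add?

€90.17

Spiral notebook €4.18: all other tangible goods → 5.25% → €0.22
Pet grooming €67.26: labor services → 4.25% → €2.86
Bananas (3 lb) €3.26: grocery items → 9.25% → €0.30
Umbrella €24.76: all other tangible goods → 5.25% → €1.30
Tablet €267.51: electronics → 7.75% + 1.5% surcharge = 9.25% → €24.74
Dry cleaning (3 garments) €38.77: labor services → 4.25% → €1.65
Smartwatch €288.98: electronics → 7.75% + 1.5% surcharge = 9.25% → €26.73
Shoe repair €43.48: labor services → 4.25% → €1.85
Basic car wash €21.61: labor services → 4.25% → €0.92
Noise-cancelling headphones €312.64: electronics → 7.75% + 1.5% surcharge = 9.25% → €28.92
AA batteries (8-pack) €12.96: all other tangible goods → 5.25% → €0.68
Total tax = €0.22 + €2.86 + €0.30 + €1.30 + €24.74 + €1.65 + €26.73 + €1.85 + €0.92 + €28.92 + €0.68 = €90.17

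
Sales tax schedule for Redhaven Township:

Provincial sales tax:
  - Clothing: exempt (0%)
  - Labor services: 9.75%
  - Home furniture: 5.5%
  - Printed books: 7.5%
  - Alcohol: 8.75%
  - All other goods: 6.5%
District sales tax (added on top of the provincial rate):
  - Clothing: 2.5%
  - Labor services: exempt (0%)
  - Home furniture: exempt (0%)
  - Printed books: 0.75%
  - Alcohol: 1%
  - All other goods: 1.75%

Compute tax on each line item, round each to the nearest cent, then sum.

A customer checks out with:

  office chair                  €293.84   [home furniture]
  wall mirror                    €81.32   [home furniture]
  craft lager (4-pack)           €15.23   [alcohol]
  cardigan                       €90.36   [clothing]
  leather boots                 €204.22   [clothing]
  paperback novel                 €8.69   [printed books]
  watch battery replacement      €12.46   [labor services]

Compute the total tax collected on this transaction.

Office chair €293.84: home furniture → 5.5% + 0% district = 5.5% → €16.16
Wall mirror €81.32: home furniture → 5.5% + 0% district = 5.5% → €4.47
Craft lager (4-pack) €15.23: alcohol → 8.75% + 1% district = 9.75% → €1.48
Cardigan €90.36: clothing → 0% + 2.5% district = 2.5% → €2.26
Leather boots €204.22: clothing → 0% + 2.5% district = 2.5% → €5.11
Paperback novel €8.69: printed books → 7.5% + 0.75% district = 8.25% → €0.72
Watch battery replacement €12.46: labor services → 9.75% + 0% district = 9.75% → €1.21
Total tax = €16.16 + €4.47 + €1.48 + €2.26 + €5.11 + €0.72 + €1.21 = €31.41

€31.41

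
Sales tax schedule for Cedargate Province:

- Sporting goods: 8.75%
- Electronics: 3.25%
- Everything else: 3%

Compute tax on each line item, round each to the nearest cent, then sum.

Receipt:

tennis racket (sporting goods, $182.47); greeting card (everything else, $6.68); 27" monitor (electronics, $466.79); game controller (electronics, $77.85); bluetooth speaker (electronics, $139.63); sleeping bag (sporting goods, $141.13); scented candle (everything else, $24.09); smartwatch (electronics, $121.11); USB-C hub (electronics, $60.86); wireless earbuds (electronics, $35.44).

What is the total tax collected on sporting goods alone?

Tennis racket $182.47: sporting goods → 8.75% → $15.97
Sleeping bag $141.13: sporting goods → 8.75% → $12.35
Tax on sporting goods = $15.97 + $12.35 = $28.32

$28.32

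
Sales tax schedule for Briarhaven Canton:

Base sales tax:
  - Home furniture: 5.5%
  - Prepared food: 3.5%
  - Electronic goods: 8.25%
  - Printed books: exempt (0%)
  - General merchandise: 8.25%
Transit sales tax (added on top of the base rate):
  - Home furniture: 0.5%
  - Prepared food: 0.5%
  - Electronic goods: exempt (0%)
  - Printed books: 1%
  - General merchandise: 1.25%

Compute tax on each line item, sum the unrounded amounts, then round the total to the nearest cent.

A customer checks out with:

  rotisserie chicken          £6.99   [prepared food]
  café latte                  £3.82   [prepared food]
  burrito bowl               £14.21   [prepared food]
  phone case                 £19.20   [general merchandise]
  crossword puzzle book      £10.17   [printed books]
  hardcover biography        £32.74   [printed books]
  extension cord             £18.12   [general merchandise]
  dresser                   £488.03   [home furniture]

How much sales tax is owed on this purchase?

£34.26

Rotisserie chicken £6.99: prepared food → 3.5% + 0.5% transit = 4% → £0.2796
Café latte £3.82: prepared food → 3.5% + 0.5% transit = 4% → £0.1528
Burrito bowl £14.21: prepared food → 3.5% + 0.5% transit = 4% → £0.5684
Phone case £19.20: general merchandise → 8.25% + 1.25% transit = 9.5% → £1.824
Crossword puzzle book £10.17: printed books → 0% + 1% transit = 1% → £0.1017
Hardcover biography £32.74: printed books → 0% + 1% transit = 1% → £0.3274
Extension cord £18.12: general merchandise → 8.25% + 1.25% transit = 9.5% → £1.7214
Dresser £488.03: home furniture → 5.5% + 0.5% transit = 6% → £29.2818
Unrounded tax sum = £34.2571 → £34.26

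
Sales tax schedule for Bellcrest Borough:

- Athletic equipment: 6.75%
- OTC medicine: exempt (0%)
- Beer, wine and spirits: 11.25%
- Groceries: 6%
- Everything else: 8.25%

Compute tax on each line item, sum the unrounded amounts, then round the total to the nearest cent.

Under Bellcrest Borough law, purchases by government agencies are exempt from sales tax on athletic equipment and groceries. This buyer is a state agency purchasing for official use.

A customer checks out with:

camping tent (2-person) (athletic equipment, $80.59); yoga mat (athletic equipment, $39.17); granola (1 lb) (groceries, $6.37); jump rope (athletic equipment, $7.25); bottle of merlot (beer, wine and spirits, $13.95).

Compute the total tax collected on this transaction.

$1.57

Camping tent (2-person) $80.59: athletic equipment, buyer-exempt → 0% → $0.00
Yoga mat $39.17: athletic equipment, buyer-exempt → 0% → $0.00
Granola (1 lb) $6.37: groceries, buyer-exempt → 0% → $0.00
Jump rope $7.25: athletic equipment, buyer-exempt → 0% → $0.00
Bottle of merlot $13.95: beer, wine and spirits → 11.25% → $1.569375
Unrounded tax sum = $1.569375 → $1.57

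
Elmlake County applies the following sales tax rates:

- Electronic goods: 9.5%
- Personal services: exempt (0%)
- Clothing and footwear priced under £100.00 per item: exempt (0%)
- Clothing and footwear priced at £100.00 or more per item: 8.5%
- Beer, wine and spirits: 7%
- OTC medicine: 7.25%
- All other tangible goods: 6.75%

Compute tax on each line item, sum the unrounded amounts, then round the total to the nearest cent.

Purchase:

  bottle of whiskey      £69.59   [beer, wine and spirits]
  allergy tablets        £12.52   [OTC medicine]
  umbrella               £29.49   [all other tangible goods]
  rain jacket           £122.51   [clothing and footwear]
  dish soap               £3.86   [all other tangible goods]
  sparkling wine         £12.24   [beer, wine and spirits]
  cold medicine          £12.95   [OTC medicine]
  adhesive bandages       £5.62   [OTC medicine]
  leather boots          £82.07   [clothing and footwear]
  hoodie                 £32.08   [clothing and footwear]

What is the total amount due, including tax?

Bottle of whiskey £69.59: beer, wine and spirits → 7% → £4.8713
Allergy tablets £12.52: OTC medicine → 7.25% → £0.9077
Umbrella £29.49: all other tangible goods → 6.75% → £1.990575
Rain jacket £122.51: clothing and footwear, £100.00 or more → 8.5% → £10.41335
Dish soap £3.86: all other tangible goods → 6.75% → £0.26055
Sparkling wine £12.24: beer, wine and spirits → 7% → £0.8568
Cold medicine £12.95: OTC medicine → 7.25% → £0.938875
Adhesive bandages £5.62: OTC medicine → 7.25% → £0.40745
Leather boots £82.07: clothing and footwear, under £100.00 → 0% → £0.00
Hoodie £32.08: clothing and footwear, under £100.00 → 0% → £0.00
Subtotal = £382.93; unrounded tax = £20.6466 → £20.65; total due = £403.58

£403.58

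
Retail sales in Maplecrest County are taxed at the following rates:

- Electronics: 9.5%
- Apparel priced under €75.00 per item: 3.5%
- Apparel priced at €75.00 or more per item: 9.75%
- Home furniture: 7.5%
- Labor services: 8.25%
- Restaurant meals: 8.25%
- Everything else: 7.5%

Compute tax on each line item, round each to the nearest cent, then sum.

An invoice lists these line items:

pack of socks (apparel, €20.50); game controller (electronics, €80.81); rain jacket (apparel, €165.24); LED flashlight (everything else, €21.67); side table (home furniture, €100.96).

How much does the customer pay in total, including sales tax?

€422.89

Pack of socks €20.50: apparel, under €75.00 → 3.5% → €0.72
Game controller €80.81: electronics → 9.5% → €7.68
Rain jacket €165.24: apparel, €75.00 or more → 9.75% → €16.11
LED flashlight €21.67: everything else → 7.5% → €1.63
Side table €100.96: home furniture → 7.5% → €7.57
Subtotal = €389.18; tax = €33.71; total due = €422.89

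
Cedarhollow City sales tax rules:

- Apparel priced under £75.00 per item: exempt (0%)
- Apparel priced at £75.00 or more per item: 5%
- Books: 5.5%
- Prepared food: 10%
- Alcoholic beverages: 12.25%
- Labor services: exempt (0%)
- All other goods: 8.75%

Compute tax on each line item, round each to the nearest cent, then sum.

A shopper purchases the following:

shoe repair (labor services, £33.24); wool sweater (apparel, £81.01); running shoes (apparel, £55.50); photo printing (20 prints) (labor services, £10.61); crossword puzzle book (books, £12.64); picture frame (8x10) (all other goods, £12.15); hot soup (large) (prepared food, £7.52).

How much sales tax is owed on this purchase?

£6.56

Shoe repair £33.24: labor services → 0% → £0.00
Wool sweater £81.01: apparel, £75.00 or more → 5% → £4.05
Running shoes £55.50: apparel, under £75.00 → 0% → £0.00
Photo printing (20 prints) £10.61: labor services → 0% → £0.00
Crossword puzzle book £12.64: books → 5.5% → £0.70
Picture frame (8x10) £12.15: all other goods → 8.75% → £1.06
Hot soup (large) £7.52: prepared food → 10% → £0.75
Total tax = £4.05 + £0.70 + £1.06 + £0.75 = £6.56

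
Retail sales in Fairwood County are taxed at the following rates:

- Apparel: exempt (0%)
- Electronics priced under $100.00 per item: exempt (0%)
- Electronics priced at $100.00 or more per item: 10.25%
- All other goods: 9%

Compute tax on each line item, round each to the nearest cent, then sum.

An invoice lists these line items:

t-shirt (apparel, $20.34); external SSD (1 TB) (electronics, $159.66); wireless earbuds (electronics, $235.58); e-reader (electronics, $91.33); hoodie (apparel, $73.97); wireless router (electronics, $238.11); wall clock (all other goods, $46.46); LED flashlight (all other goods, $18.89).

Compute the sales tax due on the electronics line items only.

$64.93

External SSD (1 TB) $159.66: electronics, $100.00 or more → 10.25% → $16.37
Wireless earbuds $235.58: electronics, $100.00 or more → 10.25% → $24.15
E-reader $91.33: electronics, under $100.00 → 0% → $0.00
Wireless router $238.11: electronics, $100.00 or more → 10.25% → $24.41
Tax on electronics = $16.37 + $24.15 + $0.00 + $24.41 = $64.93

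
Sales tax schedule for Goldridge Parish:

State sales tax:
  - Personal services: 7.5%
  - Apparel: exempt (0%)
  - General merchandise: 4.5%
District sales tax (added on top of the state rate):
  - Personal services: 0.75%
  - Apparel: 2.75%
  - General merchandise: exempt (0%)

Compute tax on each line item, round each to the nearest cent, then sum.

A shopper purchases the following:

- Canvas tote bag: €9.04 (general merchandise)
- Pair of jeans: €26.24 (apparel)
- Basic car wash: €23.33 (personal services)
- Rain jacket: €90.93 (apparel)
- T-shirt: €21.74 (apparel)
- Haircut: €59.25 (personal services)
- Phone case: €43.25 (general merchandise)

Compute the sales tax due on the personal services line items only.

Basic car wash €23.33: personal services → 7.5% + 0.75% district = 8.25% → €1.92
Haircut €59.25: personal services → 7.5% + 0.75% district = 8.25% → €4.89
Tax on personal services = €1.92 + €4.89 = €6.81

€6.81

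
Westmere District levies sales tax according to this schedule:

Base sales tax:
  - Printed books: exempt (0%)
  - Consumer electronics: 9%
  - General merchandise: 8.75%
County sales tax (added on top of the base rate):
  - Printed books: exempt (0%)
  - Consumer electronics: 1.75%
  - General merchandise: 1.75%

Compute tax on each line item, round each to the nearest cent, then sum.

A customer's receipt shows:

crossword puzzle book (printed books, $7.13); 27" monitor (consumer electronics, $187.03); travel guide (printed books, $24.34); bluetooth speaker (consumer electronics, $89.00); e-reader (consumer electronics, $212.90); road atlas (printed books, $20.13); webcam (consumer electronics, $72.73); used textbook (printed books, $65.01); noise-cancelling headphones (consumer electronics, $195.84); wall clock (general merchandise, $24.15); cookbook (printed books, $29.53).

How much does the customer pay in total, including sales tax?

Crossword puzzle book $7.13: printed books → 0% + 0% county = 0% → $0.00
27" monitor $187.03: consumer electronics → 9% + 1.75% county = 10.75% → $20.11
Travel guide $24.34: printed books → 0% + 0% county = 0% → $0.00
Bluetooth speaker $89.00: consumer electronics → 9% + 1.75% county = 10.75% → $9.57
E-reader $212.90: consumer electronics → 9% + 1.75% county = 10.75% → $22.89
Road atlas $20.13: printed books → 0% + 0% county = 0% → $0.00
Webcam $72.73: consumer electronics → 9% + 1.75% county = 10.75% → $7.82
Used textbook $65.01: printed books → 0% + 0% county = 0% → $0.00
Noise-cancelling headphones $195.84: consumer electronics → 9% + 1.75% county = 10.75% → $21.05
Wall clock $24.15: general merchandise → 8.75% + 1.75% county = 10.5% → $2.54
Cookbook $29.53: printed books → 0% + 0% county = 0% → $0.00
Subtotal = $927.79; tax = $83.98; total due = $1011.77

$1011.77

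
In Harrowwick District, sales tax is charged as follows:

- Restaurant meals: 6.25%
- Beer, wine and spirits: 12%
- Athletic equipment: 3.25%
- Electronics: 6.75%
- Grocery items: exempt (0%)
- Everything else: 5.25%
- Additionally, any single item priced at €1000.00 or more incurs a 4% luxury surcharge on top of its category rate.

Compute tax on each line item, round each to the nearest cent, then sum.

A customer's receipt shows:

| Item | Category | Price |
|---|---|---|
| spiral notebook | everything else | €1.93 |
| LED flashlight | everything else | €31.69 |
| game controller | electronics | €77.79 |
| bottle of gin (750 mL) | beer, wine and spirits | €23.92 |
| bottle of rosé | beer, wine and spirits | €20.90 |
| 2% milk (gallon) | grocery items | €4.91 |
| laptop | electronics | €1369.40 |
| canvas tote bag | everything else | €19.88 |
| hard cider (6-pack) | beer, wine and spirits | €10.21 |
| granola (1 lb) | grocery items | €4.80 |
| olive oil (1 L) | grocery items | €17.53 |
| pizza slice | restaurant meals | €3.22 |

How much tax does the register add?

Spiral notebook €1.93: everything else → 5.25% → €0.10
LED flashlight €31.69: everything else → 5.25% → €1.66
Game controller €77.79: electronics → 6.75% → €5.25
Bottle of gin (750 mL) €23.92: beer, wine and spirits → 12% → €2.87
Bottle of rosé €20.90: beer, wine and spirits → 12% → €2.51
2% milk (gallon) €4.91: grocery items → 0% → €0.00
Laptop €1369.40: electronics → 6.75% + 4% surcharge = 10.75% → €147.21
Canvas tote bag €19.88: everything else → 5.25% → €1.04
Hard cider (6-pack) €10.21: beer, wine and spirits → 12% → €1.23
Granola (1 lb) €4.80: grocery items → 0% → €0.00
Olive oil (1 L) €17.53: grocery items → 0% → €0.00
Pizza slice €3.22: restaurant meals → 6.25% → €0.20
Total tax = €0.10 + €1.66 + €5.25 + €2.87 + €2.51 + €147.21 + €1.04 + €1.23 + €0.20 = €162.07

€162.07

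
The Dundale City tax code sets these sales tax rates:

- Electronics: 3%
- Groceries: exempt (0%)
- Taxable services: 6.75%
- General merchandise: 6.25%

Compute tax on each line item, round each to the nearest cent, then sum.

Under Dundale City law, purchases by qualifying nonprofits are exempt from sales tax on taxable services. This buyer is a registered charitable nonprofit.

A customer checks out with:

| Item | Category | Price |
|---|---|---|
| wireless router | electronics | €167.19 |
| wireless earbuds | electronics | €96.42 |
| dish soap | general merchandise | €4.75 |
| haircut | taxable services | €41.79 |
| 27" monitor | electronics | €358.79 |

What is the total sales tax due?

€18.97

Wireless router €167.19: electronics → 3% → €5.02
Wireless earbuds €96.42: electronics → 3% → €2.89
Dish soap €4.75: general merchandise → 6.25% → €0.30
Haircut €41.79: taxable services, buyer-exempt → 0% → €0.00
27" monitor €358.79: electronics → 3% → €10.76
Total tax = €5.02 + €2.89 + €0.30 + €10.76 = €18.97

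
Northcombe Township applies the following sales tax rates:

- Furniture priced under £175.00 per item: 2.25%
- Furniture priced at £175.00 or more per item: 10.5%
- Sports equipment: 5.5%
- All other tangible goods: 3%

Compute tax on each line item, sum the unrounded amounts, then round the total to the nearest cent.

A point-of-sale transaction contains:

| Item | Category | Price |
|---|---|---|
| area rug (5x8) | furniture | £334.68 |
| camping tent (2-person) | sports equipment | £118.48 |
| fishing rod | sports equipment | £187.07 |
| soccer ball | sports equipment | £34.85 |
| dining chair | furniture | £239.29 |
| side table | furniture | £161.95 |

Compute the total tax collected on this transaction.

Area rug (5x8) £334.68: furniture, £175.00 or more → 10.5% → £35.1414
Camping tent (2-person) £118.48: sports equipment → 5.5% → £6.5164
Fishing rod £187.07: sports equipment → 5.5% → £10.28885
Soccer ball £34.85: sports equipment → 5.5% → £1.91675
Dining chair £239.29: furniture, £175.00 or more → 10.5% → £25.12545
Side table £161.95: furniture, under £175.00 → 2.25% → £3.643875
Unrounded tax sum = £82.632725 → £82.63

£82.63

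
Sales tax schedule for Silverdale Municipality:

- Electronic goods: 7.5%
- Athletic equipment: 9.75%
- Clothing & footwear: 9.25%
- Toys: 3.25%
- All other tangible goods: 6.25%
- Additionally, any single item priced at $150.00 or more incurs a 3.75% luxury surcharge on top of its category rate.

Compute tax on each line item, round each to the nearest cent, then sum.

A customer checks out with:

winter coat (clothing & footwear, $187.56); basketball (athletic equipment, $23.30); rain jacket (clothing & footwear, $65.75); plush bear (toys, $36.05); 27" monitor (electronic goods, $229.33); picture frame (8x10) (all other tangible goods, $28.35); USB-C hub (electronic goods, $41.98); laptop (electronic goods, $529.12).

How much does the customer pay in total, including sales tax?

$1265.59

Winter coat $187.56: clothing & footwear → 9.25% + 3.75% surcharge = 13% → $24.38
Basketball $23.30: athletic equipment → 9.75% → $2.27
Rain jacket $65.75: clothing & footwear → 9.25% → $6.08
Plush bear $36.05: toys → 3.25% → $1.17
27" monitor $229.33: electronic goods → 7.5% + 3.75% surcharge = 11.25% → $25.80
Picture frame (8x10) $28.35: all other tangible goods → 6.25% → $1.77
USB-C hub $41.98: electronic goods → 7.5% → $3.15
Laptop $529.12: electronic goods → 7.5% + 3.75% surcharge = 11.25% → $59.53
Subtotal = $1141.44; tax = $124.15; total due = $1265.59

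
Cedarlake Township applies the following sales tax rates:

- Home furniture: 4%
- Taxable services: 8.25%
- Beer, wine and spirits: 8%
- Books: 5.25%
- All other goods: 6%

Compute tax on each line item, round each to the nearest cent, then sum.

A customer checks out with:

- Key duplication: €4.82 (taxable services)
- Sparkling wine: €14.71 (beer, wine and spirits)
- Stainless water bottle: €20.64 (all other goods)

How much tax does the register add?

€2.82

Key duplication €4.82: taxable services → 8.25% → €0.40
Sparkling wine €14.71: beer, wine and spirits → 8% → €1.18
Stainless water bottle €20.64: all other goods → 6% → €1.24
Total tax = €0.40 + €1.18 + €1.24 = €2.82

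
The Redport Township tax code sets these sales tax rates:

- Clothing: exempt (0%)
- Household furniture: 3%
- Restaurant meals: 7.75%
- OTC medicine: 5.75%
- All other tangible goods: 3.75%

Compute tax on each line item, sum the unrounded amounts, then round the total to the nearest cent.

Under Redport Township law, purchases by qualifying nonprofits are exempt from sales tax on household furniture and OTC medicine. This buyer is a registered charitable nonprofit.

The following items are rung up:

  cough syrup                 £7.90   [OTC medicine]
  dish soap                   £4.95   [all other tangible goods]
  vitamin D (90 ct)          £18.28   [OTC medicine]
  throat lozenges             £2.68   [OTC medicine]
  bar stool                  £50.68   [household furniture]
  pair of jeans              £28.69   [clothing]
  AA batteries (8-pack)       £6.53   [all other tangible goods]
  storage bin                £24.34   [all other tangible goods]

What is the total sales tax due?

Cough syrup £7.90: OTC medicine, buyer-exempt → 0% → £0.00
Dish soap £4.95: all other tangible goods → 3.75% → £0.185625
Vitamin D (90 ct) £18.28: OTC medicine, buyer-exempt → 0% → £0.00
Throat lozenges £2.68: OTC medicine, buyer-exempt → 0% → £0.00
Bar stool £50.68: household furniture, buyer-exempt → 0% → £0.00
Pair of jeans £28.69: clothing → 0% → £0.00
AA batteries (8-pack) £6.53: all other tangible goods → 3.75% → £0.244875
Storage bin £24.34: all other tangible goods → 3.75% → £0.91275
Unrounded tax sum = £1.34325 → £1.34

£1.34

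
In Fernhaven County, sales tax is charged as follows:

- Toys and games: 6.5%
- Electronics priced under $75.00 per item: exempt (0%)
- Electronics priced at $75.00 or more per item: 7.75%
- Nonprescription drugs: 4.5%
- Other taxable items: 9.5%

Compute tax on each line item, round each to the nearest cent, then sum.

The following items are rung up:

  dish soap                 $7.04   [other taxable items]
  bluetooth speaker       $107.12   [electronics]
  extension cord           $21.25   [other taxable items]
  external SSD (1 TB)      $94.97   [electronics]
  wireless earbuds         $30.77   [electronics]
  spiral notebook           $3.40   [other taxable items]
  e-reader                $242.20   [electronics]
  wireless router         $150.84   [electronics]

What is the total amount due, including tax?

Dish soap $7.04: other taxable items → 9.5% → $0.67
Bluetooth speaker $107.12: electronics, $75.00 or more → 7.75% → $8.30
Extension cord $21.25: other taxable items → 9.5% → $2.02
External SSD (1 TB) $94.97: electronics, $75.00 or more → 7.75% → $7.36
Wireless earbuds $30.77: electronics, under $75.00 → 0% → $0.00
Spiral notebook $3.40: other taxable items → 9.5% → $0.32
E-reader $242.20: electronics, $75.00 or more → 7.75% → $18.77
Wireless router $150.84: electronics, $75.00 or more → 7.75% → $11.69
Subtotal = $657.59; tax = $49.13; total due = $706.72

$706.72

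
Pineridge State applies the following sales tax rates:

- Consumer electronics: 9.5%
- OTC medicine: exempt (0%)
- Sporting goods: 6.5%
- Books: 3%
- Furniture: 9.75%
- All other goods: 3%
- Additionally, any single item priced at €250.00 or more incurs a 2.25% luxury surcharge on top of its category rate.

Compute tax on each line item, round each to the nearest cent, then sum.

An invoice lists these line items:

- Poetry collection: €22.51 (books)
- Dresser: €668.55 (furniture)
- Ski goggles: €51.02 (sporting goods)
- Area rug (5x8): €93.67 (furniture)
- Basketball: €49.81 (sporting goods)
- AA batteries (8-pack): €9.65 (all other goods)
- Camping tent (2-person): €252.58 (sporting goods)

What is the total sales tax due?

€118.99

Poetry collection €22.51: books → 3% → €0.68
Dresser €668.55: furniture → 9.75% + 2.25% surcharge = 12% → €80.23
Ski goggles €51.02: sporting goods → 6.5% → €3.32
Area rug (5x8) €93.67: furniture → 9.75% → €9.13
Basketball €49.81: sporting goods → 6.5% → €3.24
AA batteries (8-pack) €9.65: all other goods → 3% → €0.29
Camping tent (2-person) €252.58: sporting goods → 6.5% + 2.25% surcharge = 8.75% → €22.10
Total tax = €0.68 + €80.23 + €3.32 + €9.13 + €3.24 + €0.29 + €22.10 = €118.99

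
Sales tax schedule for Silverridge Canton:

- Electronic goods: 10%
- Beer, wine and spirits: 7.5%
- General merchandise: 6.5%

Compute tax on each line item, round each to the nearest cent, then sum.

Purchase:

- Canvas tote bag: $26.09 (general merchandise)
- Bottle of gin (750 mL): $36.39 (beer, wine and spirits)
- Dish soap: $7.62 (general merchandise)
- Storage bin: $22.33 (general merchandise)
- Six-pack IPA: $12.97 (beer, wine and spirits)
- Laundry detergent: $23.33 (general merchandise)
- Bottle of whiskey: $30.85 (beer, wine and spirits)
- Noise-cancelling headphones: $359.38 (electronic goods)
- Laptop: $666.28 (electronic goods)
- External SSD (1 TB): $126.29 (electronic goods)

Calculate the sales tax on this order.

$126.38

Canvas tote bag $26.09: general merchandise → 6.5% → $1.70
Bottle of gin (750 mL) $36.39: beer, wine and spirits → 7.5% → $2.73
Dish soap $7.62: general merchandise → 6.5% → $0.50
Storage bin $22.33: general merchandise → 6.5% → $1.45
Six-pack IPA $12.97: beer, wine and spirits → 7.5% → $0.97
Laundry detergent $23.33: general merchandise → 6.5% → $1.52
Bottle of whiskey $30.85: beer, wine and spirits → 7.5% → $2.31
Noise-cancelling headphones $359.38: electronic goods → 10% → $35.94
Laptop $666.28: electronic goods → 10% → $66.63
External SSD (1 TB) $126.29: electronic goods → 10% → $12.63
Total tax = $1.70 + $2.73 + $0.50 + $1.45 + $0.97 + $1.52 + $2.31 + $35.94 + $66.63 + $12.63 = $126.38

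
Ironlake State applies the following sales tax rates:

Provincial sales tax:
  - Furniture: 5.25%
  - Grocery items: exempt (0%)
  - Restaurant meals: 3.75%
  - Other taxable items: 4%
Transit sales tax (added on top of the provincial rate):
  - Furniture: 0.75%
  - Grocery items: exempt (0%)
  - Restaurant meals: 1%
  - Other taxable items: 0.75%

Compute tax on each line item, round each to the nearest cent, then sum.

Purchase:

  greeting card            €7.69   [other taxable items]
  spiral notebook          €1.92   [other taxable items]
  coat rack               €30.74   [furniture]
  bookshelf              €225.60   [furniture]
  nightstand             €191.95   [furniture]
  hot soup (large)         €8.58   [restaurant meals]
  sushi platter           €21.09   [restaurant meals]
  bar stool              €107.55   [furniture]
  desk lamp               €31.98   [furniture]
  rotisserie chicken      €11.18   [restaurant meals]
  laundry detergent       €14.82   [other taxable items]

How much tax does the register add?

Greeting card €7.69: other taxable items → 4% + 0.75% transit = 4.75% → €0.37
Spiral notebook €1.92: other taxable items → 4% + 0.75% transit = 4.75% → €0.09
Coat rack €30.74: furniture → 5.25% + 0.75% transit = 6% → €1.84
Bookshelf €225.60: furniture → 5.25% + 0.75% transit = 6% → €13.54
Nightstand €191.95: furniture → 5.25% + 0.75% transit = 6% → €11.52
Hot soup (large) €8.58: restaurant meals → 3.75% + 1% transit = 4.75% → €0.41
Sushi platter €21.09: restaurant meals → 3.75% + 1% transit = 4.75% → €1.00
Bar stool €107.55: furniture → 5.25% + 0.75% transit = 6% → €6.45
Desk lamp €31.98: furniture → 5.25% + 0.75% transit = 6% → €1.92
Rotisserie chicken €11.18: restaurant meals → 3.75% + 1% transit = 4.75% → €0.53
Laundry detergent €14.82: other taxable items → 4% + 0.75% transit = 4.75% → €0.70
Total tax = €0.37 + €0.09 + €1.84 + €13.54 + €11.52 + €0.41 + €1.00 + €6.45 + €1.92 + €0.53 + €0.70 = €38.37

€38.37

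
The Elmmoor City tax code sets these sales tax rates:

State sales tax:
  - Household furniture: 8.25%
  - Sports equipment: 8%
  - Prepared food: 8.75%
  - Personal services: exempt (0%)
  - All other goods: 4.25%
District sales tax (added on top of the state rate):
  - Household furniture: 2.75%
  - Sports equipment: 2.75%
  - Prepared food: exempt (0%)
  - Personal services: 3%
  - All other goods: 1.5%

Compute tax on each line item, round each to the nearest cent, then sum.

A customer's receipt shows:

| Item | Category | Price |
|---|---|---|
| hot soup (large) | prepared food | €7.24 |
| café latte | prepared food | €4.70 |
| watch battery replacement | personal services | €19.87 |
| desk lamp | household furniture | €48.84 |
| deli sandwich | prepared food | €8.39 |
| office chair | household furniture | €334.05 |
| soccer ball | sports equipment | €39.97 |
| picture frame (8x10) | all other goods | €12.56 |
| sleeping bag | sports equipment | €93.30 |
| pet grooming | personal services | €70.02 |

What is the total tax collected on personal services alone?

€2.70

Watch battery replacement €19.87: personal services → 0% + 3% district = 3% → €0.60
Pet grooming €70.02: personal services → 0% + 3% district = 3% → €2.10
Tax on personal services = €0.60 + €2.10 = €2.70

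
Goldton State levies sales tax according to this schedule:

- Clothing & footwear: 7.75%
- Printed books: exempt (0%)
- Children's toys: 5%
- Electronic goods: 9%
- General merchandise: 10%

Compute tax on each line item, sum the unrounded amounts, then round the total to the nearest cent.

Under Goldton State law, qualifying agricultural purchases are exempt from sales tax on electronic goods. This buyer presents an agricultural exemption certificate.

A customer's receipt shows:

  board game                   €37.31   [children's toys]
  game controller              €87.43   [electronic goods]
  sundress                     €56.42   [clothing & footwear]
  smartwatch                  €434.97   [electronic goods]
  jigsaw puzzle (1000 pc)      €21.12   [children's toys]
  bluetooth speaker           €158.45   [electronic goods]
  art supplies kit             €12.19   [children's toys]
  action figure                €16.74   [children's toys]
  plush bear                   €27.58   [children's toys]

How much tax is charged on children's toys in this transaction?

€5.75

Board game €37.31: children's toys → 5% → €1.8655
Jigsaw puzzle (1000 pc) €21.12: children's toys → 5% → €1.056
Art supplies kit €12.19: children's toys → 5% → €0.6095
Action figure €16.74: children's toys → 5% → €0.837
Plush bear €27.58: children's toys → 5% → €1.379
Tax on children's toys: unrounded sum = €5.747 → €5.75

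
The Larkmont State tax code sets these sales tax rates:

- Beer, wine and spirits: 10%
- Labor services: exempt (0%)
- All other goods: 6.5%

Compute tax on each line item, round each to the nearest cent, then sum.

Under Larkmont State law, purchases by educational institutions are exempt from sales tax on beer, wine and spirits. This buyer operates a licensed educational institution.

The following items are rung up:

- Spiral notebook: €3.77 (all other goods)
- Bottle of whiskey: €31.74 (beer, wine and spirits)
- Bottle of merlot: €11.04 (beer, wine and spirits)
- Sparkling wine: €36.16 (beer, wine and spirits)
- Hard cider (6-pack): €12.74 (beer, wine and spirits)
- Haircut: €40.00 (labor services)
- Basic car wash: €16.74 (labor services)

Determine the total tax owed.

Spiral notebook €3.77: all other goods → 6.5% → €0.25
Bottle of whiskey €31.74: beer, wine and spirits, buyer-exempt → 0% → €0.00
Bottle of merlot €11.04: beer, wine and spirits, buyer-exempt → 0% → €0.00
Sparkling wine €36.16: beer, wine and spirits, buyer-exempt → 0% → €0.00
Hard cider (6-pack) €12.74: beer, wine and spirits, buyer-exempt → 0% → €0.00
Haircut €40.00: labor services → 0% → €0.00
Basic car wash €16.74: labor services → 0% → €0.00
Total tax = €0.25

€0.25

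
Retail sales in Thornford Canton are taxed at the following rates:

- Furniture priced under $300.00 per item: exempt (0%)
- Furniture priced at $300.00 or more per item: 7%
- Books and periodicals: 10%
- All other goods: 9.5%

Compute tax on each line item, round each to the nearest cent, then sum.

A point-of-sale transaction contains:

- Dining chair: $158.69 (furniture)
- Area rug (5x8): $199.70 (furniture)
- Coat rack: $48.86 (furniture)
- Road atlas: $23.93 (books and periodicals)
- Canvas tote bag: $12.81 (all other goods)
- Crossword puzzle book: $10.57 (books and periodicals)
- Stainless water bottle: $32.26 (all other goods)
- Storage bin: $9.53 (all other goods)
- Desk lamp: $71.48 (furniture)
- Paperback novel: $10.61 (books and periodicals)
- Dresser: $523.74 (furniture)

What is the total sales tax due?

Dining chair $158.69: furniture, under $300.00 → 0% → $0.00
Area rug (5x8) $199.70: furniture, under $300.00 → 0% → $0.00
Coat rack $48.86: furniture, under $300.00 → 0% → $0.00
Road atlas $23.93: books and periodicals → 10% → $2.39
Canvas tote bag $12.81: all other goods → 9.5% → $1.22
Crossword puzzle book $10.57: books and periodicals → 10% → $1.06
Stainless water bottle $32.26: all other goods → 9.5% → $3.06
Storage bin $9.53: all other goods → 9.5% → $0.91
Desk lamp $71.48: furniture, under $300.00 → 0% → $0.00
Paperback novel $10.61: books and periodicals → 10% → $1.06
Dresser $523.74: furniture, $300.00 or more → 7% → $36.66
Total tax = $2.39 + $1.22 + $1.06 + $3.06 + $0.91 + $1.06 + $36.66 = $46.36

$46.36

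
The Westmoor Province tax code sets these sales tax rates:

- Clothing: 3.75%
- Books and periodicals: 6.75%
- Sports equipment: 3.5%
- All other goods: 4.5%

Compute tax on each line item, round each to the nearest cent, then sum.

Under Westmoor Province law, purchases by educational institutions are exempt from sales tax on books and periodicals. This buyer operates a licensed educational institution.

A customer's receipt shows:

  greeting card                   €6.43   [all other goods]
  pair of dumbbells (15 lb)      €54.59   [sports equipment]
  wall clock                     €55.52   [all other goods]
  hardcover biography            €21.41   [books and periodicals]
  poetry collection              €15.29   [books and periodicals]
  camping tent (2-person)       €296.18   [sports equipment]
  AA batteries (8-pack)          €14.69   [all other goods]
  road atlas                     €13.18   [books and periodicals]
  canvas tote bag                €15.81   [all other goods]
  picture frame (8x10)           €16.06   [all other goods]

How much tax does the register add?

Greeting card €6.43: all other goods → 4.5% → €0.29
Pair of dumbbells (15 lb) €54.59: sports equipment → 3.5% → €1.91
Wall clock €55.52: all other goods → 4.5% → €2.50
Hardcover biography €21.41: books and periodicals, buyer-exempt → 0% → €0.00
Poetry collection €15.29: books and periodicals, buyer-exempt → 0% → €0.00
Camping tent (2-person) €296.18: sports equipment → 3.5% → €10.37
AA batteries (8-pack) €14.69: all other goods → 4.5% → €0.66
Road atlas €13.18: books and periodicals, buyer-exempt → 0% → €0.00
Canvas tote bag €15.81: all other goods → 4.5% → €0.71
Picture frame (8x10) €16.06: all other goods → 4.5% → €0.72
Total tax = €0.29 + €1.91 + €2.50 + €10.37 + €0.66 + €0.71 + €0.72 = €17.16

€17.16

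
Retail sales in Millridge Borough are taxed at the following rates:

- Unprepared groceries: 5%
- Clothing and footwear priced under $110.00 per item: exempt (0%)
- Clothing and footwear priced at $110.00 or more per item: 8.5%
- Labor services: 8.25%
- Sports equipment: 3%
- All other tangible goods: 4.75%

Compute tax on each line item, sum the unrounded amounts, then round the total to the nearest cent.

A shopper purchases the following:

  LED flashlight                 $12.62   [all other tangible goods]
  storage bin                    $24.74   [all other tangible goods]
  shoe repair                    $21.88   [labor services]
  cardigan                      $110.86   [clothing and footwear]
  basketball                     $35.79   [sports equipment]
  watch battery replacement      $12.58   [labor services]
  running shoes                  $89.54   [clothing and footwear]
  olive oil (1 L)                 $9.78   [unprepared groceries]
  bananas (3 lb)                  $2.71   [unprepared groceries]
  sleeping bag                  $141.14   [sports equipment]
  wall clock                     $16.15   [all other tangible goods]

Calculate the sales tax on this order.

LED flashlight $12.62: all other tangible goods → 4.75% → $0.59945
Storage bin $24.74: all other tangible goods → 4.75% → $1.17515
Shoe repair $21.88: labor services → 8.25% → $1.8051
Cardigan $110.86: clothing and footwear, $110.00 or more → 8.5% → $9.4231
Basketball $35.79: sports equipment → 3% → $1.0737
Watch battery replacement $12.58: labor services → 8.25% → $1.03785
Running shoes $89.54: clothing and footwear, under $110.00 → 0% → $0.00
Olive oil (1 L) $9.78: unprepared groceries → 5% → $0.489
Bananas (3 lb) $2.71: unprepared groceries → 5% → $0.1355
Sleeping bag $141.14: sports equipment → 3% → $4.2342
Wall clock $16.15: all other tangible goods → 4.75% → $0.767125
Unrounded tax sum = $20.740175 → $20.74

$20.74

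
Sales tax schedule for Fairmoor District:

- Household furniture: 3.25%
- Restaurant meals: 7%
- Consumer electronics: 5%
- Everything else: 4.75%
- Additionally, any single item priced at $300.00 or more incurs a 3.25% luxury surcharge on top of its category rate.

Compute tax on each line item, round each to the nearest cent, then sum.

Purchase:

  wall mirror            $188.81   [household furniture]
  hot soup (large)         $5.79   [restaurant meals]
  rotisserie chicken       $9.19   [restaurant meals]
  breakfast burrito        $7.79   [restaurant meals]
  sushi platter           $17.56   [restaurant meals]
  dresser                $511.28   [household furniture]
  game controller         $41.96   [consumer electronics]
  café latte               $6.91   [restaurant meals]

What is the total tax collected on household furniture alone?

$39.37

Wall mirror $188.81: household furniture → 3.25% → $6.14
Dresser $511.28: household furniture → 3.25% + 3.25% surcharge = 6.5% → $33.23
Tax on household furniture = $6.14 + $33.23 = $39.37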